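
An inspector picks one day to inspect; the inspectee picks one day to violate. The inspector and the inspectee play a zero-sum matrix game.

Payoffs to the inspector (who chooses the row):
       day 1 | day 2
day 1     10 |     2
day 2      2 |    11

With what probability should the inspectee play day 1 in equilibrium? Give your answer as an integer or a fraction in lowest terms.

9/17

Row minima are 2 and 2, so the inspector's maximin is 2; column maxima are 10 and 11, so the inspectee's minimax is 10. These differ, so the equilibrium is in mixed strategies.
Let the inspectee play day 1 with probability q. The inspector is indifferent when 10q + 2(1−q) = 2q + 11(1−q), giving q = 9/17.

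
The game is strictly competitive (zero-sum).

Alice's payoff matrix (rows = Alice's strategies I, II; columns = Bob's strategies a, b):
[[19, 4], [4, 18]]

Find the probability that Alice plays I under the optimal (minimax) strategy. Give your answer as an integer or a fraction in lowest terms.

Row minima are 4 and 4, so Alice's maximin is 4; column maxima are 19 and 18, so Bob's minimax is 18. These differ, so the equilibrium is in mixed strategies.
Let Alice play I with probability p. Bob is indifferent when 19p + 4(1−p) = 4p + 18(1−p), giving p = 14/29.

14/29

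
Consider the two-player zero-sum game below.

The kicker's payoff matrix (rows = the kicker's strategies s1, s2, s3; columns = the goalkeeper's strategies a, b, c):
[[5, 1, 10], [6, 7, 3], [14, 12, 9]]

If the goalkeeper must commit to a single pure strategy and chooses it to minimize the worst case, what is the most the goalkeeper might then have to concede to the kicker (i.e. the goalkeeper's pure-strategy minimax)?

10

The worst case (largest entry) in each column is a: 14, b: 12, c: 10.
The best (smallest) of these is 10.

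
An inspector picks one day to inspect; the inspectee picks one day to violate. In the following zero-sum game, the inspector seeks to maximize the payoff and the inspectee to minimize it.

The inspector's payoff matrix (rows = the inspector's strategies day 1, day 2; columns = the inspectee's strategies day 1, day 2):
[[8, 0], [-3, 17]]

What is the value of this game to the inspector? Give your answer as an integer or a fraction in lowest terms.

34/7

Row minima are 0 and -3, so the inspector's maximin is 0; column maxima are 8 and 17, so the inspectee's minimax is 8. These differ, so the equilibrium is in mixed strategies.
Let the inspector play day 1 with probability p. The inspectee is indifferent when 8p − 3(1−p) = 17(1−p), giving p = 5/7.
Let the inspectee play day 1 with probability q. The inspector is indifferent when 8q = −3q + 17(1−q), giving q = 17/28.
The value is 8·(17/28) + (0)·(11/28) = 34/7.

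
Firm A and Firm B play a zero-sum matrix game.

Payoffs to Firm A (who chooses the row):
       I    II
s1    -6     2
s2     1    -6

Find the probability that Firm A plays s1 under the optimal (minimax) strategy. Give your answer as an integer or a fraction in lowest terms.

Row minima are -6 and -6, so Firm A's maximin is -6; column maxima are 1 and 2, so Firm B's minimax is 1. These differ, so the equilibrium is in mixed strategies.
Let Firm A play s1 with probability p. Firm B is indifferent when −6p + (1−p) = 2p − 6(1−p), giving p = 7/15.

7/15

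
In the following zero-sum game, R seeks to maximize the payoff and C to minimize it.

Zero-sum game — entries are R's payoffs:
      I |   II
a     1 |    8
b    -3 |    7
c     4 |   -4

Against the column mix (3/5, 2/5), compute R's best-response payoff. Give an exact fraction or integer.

19/5

a: (1)·(3/5) + (8)·(2/5) = 19/5.
b: (-3)·(3/5) + (7)·(2/5) = 1.
c: (4)·(3/5) + (-4)·(2/5) = 4/5.
The best pure response is a with expected payoff 19/5.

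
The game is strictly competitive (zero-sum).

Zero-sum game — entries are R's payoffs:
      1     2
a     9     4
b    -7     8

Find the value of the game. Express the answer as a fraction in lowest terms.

Row minima are 4 and -7, so R's maximin is 4; column maxima are 9 and 8, so C's minimax is 8. These differ, so the equilibrium is in mixed strategies.
Let R play a with probability p. C is indifferent when 9p − 7(1−p) = 4p + 8(1−p), giving p = 3/4.
Let C play 1 with probability q. R is indifferent when 9q + 4(1−q) = −7q + 8(1−q), giving q = 1/5.
The value is 9·(1/5) + (4)·(4/5) = 5.

5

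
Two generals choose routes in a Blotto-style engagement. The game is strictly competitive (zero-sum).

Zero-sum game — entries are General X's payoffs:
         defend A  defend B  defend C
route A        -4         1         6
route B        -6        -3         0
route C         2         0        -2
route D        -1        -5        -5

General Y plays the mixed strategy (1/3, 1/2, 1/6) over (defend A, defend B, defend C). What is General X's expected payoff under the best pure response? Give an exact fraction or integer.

route A: (-4)·(1/3) + (1)·(1/2) + (6)·(1/6) = 1/6.
route B: (-6)·(1/3) + (-3)·(1/2) + (0)·(1/6) = -7/2.
route C: (2)·(1/3) + (0)·(1/2) + (-2)·(1/6) = 1/3.
route D: (-1)·(1/3) + (-5)·(1/2) + (-5)·(1/6) = -11/3.
The best pure response is route C with expected payoff 1/3.

1/3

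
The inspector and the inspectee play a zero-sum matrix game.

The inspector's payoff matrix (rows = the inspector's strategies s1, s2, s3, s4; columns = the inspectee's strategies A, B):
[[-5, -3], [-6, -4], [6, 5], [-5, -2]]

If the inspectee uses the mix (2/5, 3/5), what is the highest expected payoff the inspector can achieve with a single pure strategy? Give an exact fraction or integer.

27/5

s1: (-5)·(2/5) + (-3)·(3/5) = -19/5.
s2: (-6)·(2/5) + (-4)·(3/5) = -24/5.
s3: (6)·(2/5) + (5)·(3/5) = 27/5.
s4: (-5)·(2/5) + (-2)·(3/5) = -16/5.
The best pure response is s3 with expected payoff 27/5.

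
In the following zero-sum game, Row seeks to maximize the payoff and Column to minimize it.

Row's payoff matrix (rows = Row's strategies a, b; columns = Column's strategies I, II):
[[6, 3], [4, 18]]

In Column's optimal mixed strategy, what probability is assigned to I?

15/17

Row minima are 3 and 4, so Row's maximin is 4; column maxima are 6 and 18, so Column's minimax is 6. These differ, so the equilibrium is in mixed strategies.
Let Column play I with probability q. Row is indifferent when 6q + 3(1−q) = 4q + 18(1−q), giving q = 15/17.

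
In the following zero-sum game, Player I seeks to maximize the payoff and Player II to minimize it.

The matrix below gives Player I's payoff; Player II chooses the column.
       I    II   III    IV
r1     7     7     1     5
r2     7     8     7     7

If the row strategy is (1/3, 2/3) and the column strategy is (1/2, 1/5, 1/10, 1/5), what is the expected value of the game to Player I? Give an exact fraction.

34/5

Against (1/2, 1/5, 1/10, 1/5), each row's expected payoff is r1: 6; r2: 36/5.
Taking the (1/3, 2/3)-weighted average: (1/3)·(6) + (2/3)·(36/5) = 34/5.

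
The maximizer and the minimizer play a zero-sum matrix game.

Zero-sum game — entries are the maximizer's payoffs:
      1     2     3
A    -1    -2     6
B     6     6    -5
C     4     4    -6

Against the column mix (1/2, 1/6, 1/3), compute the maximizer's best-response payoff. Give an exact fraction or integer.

A: (-1)·(1/2) + (-2)·(1/6) + (6)·(1/3) = 7/6.
B: (6)·(1/2) + (6)·(1/6) + (-5)·(1/3) = 7/3.
C: (4)·(1/2) + (4)·(1/6) + (-6)·(1/3) = 2/3.
The best pure response is B with expected payoff 7/3.

7/3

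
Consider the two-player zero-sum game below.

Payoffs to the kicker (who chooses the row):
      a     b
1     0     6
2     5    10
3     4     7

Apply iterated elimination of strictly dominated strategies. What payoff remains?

5

Row 3 is strictly dominated by row 2 (5>4, 10>7); eliminate 3.
Column b is strictly dominated by a for the goalkeeper (0<6, 5<10); eliminate b.
Row 1 is strictly dominated by row 2 (5>0); eliminate 1.
Only (2, a) remains, with payoff 5.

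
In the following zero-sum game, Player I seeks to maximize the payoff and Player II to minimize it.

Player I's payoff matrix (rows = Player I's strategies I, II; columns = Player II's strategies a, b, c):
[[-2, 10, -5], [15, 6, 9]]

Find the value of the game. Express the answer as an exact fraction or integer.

Column a is strictly dominated by c for Player II (it gives Player I more in every row).
The remaining 2×2 game on (I, II) × (b, c) has no saddle point. Let Player I play I with probability p; indifference gives 10p + 6(1−p) = −5p + 9(1−p), so p = 1/6.
Similarly Player II's optimal q on b is 7/9, and the value is 10·(7/9) + (-5)·(2/9) = 20/3.

20/3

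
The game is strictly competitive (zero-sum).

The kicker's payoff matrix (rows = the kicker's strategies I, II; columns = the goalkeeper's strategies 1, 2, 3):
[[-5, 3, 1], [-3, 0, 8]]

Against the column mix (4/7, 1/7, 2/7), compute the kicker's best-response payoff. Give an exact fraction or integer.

I: (-5)·(4/7) + (3)·(1/7) + (1)·(2/7) = -15/7.
II: (-3)·(4/7) + (0)·(1/7) + (8)·(2/7) = 4/7.
The best pure response is II with expected payoff 4/7.

4/7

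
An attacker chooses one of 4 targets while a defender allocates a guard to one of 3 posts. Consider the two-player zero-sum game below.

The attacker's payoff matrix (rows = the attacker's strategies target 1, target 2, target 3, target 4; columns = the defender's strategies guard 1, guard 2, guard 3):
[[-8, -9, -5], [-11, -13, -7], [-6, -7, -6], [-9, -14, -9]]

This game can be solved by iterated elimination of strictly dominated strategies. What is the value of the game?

-7

Row target 2 is strictly dominated by row target 1 (-8>-11, -9>-13, -5>-7); eliminate target 2.
Row target 4 is strictly dominated by row target 1 (-8>-9, -9>-14, -5>-9); eliminate target 4.
Column guard 1 is strictly dominated by guard 2 for the defender (-9<-8, -7<-6); eliminate guard 1.
Column guard 3 is strictly dominated by guard 2 for the defender (-9<-5, -7<-6); eliminate guard 3.
Row target 1 is strictly dominated by row target 3 (-7>-9); eliminate target 1.
Only (target 3, guard 2) remains, with payoff -7.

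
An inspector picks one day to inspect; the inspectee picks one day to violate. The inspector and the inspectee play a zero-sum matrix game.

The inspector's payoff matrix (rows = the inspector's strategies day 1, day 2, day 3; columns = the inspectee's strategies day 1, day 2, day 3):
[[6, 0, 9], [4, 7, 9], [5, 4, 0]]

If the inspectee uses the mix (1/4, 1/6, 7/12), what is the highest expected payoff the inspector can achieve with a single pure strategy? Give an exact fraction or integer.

day 1: (6)·(1/4) + (0)·(1/6) + (9)·(7/12) = 27/4.
day 2: (4)·(1/4) + (7)·(1/6) + (9)·(7/12) = 89/12.
day 3: (5)·(1/4) + (4)·(1/6) + (0)·(7/12) = 23/12.
The best pure response is day 2 with expected payoff 89/12.

89/12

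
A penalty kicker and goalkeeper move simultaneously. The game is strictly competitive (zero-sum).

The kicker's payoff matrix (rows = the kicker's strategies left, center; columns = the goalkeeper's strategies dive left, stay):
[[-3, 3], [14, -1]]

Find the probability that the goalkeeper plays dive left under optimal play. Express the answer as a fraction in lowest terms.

4/21

Row minima are -3 and -1, so the kicker's maximin is -1; column maxima are 14 and 3, so the goalkeeper's minimax is 3. These differ, so the equilibrium is in mixed strategies.
Let the goalkeeper play dive left with probability q. The kicker is indifferent when −3q + 3(1−q) = 14q − (1−q), giving q = 4/21.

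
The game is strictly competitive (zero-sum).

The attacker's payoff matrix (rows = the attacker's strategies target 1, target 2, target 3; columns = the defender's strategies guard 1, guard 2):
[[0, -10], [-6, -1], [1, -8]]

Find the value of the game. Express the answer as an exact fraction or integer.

Row target 1 is strictly dominated by row target 3, so the attacker never plays it.
The remaining 2×2 game on (target 2, target 3) × (guard 1, guard 2) has no saddle point. Let the attacker play target 2 with probability p; indifference gives −6p + (1−p) = −p − 8(1−p), so p = 9/14.
Similarly the defender's optimal q on guard 1 is 1/2, and the value is -6·(1/2) + (-1)·(1/2) = -7/2.

-7/2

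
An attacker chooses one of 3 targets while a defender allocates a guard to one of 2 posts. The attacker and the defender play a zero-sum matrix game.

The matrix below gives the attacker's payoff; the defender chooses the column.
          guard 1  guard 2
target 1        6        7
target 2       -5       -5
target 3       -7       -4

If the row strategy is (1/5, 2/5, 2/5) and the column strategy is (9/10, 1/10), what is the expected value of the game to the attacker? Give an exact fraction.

Against (9/10, 1/10), each row's expected payoff is target 1: 61/10; target 2: -5; target 3: -67/10.
Taking the (1/5, 2/5, 2/5)-weighted average: (1/5)·(61/10) + (2/5)·(-5) + (2/5)·(-67/10) = -173/50.

-173/50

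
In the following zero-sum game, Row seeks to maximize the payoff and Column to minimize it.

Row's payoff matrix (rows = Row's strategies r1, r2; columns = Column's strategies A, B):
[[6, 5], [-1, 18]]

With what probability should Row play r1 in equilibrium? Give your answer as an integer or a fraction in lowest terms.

19/20

Row minima are 5 and -1, so Row's maximin is 5; column maxima are 6 and 18, so Column's minimax is 6. These differ, so the equilibrium is in mixed strategies.
Let Row play r1 with probability p. Column is indifferent when 6p − (1−p) = 5p + 18(1−p), giving p = 19/20.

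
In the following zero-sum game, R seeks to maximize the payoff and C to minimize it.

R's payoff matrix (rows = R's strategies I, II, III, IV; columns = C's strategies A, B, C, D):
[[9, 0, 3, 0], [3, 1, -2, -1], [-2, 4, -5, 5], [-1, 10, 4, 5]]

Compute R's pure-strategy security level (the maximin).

The worst-case payoff for each row is I: 0, II: -2, III: -5, IV: -1.
The best of these is 0.

0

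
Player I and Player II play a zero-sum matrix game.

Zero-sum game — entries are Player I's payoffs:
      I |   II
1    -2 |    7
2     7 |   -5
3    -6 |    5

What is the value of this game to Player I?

13/7

Row 3 is strictly dominated by row 1, so Player I never plays it.
The remaining 2×2 game on (1, 2) × (I, II) has no saddle point. Let Player I play 1 with probability p; indifference gives −2p + 7(1−p) = 7p − 5(1−p), so p = 4/7.
Similarly Player II's optimal q on I is 4/7, and the value is -2·(4/7) + (7)·(3/7) = 13/7.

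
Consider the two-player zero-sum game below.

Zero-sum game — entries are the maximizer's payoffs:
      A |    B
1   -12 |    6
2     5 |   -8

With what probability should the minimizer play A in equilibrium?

Row minima are -12 and -8, so the maximizer's maximin is -8; column maxima are 5 and 6, so the minimizer's minimax is 5. These differ, so the equilibrium is in mixed strategies.
Let the minimizer play A with probability q. The maximizer is indifferent when −12q + 6(1−q) = 5q − 8(1−q), giving q = 14/31.

14/31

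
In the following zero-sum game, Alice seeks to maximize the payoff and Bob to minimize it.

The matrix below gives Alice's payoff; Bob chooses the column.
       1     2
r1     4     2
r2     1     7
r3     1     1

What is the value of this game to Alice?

13/4

Row r3 is strictly dominated by row r1, so Alice never plays it.
The remaining 2×2 game on (r1, r2) × (1, 2) has no saddle point. Let Alice play r1 with probability p; indifference gives 4p + (1−p) = 2p + 7(1−p), so p = 3/4.
Similarly Bob's optimal q on 1 is 5/8, and the value is 4·(5/8) + (2)·(3/8) = 13/4.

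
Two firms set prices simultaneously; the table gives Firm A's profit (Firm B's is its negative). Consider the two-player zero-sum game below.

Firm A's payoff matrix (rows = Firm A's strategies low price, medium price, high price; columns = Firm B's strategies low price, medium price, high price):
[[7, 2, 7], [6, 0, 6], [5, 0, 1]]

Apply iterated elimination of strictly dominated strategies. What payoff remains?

2

Row medium price is strictly dominated by row low price (7>6, 2>0, 7>6); eliminate medium price.
Row high price is strictly dominated by row low price (7>5, 2>0, 7>1); eliminate high price.
Column high price is strictly dominated by medium price for Firm B (2<7); eliminate high price.
Column low price is strictly dominated by medium price for Firm B (2<7); eliminate low price.
Only (low price, medium price) remains, with payoff 2.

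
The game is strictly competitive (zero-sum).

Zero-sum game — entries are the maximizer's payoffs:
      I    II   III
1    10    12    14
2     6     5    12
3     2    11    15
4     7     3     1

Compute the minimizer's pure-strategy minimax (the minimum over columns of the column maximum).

The worst case (largest entry) in each column is I: 10, II: 12, III: 15.
The best (smallest) of these is 10.

10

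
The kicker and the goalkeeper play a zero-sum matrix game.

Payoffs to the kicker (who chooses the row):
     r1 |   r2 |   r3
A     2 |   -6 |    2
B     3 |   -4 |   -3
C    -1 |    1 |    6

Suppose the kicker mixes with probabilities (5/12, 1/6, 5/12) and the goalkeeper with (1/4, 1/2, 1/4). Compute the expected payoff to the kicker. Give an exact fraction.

-7/16

Against (1/4, 1/2, 1/4), each row's expected payoff is A: -2; B: -2; C: 7/4.
Taking the (5/12, 1/6, 5/12)-weighted average: (5/12)·(-2) + (1/6)·(-2) + (5/12)·(7/4) = -7/16.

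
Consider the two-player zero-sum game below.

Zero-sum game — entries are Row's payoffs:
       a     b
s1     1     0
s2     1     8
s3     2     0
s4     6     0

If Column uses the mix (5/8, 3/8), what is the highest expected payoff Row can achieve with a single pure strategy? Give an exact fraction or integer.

15/4

s1: (1)·(5/8) + (0)·(3/8) = 5/8.
s2: (1)·(5/8) + (8)·(3/8) = 29/8.
s3: (2)·(5/8) + (0)·(3/8) = 5/4.
s4: (6)·(5/8) + (0)·(3/8) = 15/4.
The best pure response is s4 with expected payoff 15/4.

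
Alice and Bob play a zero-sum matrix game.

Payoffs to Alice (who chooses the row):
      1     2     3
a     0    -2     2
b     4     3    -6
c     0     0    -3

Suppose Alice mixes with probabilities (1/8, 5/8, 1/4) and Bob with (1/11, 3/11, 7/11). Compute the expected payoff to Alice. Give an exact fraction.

-179/88

Against (1/11, 3/11, 7/11), each row's expected payoff is a: 8/11; b: -29/11; c: -21/11.
Taking the (1/8, 5/8, 1/4)-weighted average: (1/8)·(8/11) + (5/8)·(-29/11) + (1/4)·(-21/11) = -179/88.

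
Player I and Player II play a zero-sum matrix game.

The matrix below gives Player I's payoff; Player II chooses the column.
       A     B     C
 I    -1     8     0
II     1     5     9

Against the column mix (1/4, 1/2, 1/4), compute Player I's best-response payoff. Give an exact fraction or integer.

5

I: (-1)·(1/4) + (8)·(1/2) + (0)·(1/4) = 15/4.
II: (1)·(1/4) + (5)·(1/2) + (9)·(1/4) = 5.
The best pure response is II with expected payoff 5.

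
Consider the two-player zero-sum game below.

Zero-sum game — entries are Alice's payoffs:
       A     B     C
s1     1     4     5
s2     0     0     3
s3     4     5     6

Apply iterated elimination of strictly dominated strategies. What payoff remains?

Row s2 is strictly dominated by row s1 (1>0, 4>0, 5>3); eliminate s2.
Row s1 is strictly dominated by row s3 (4>1, 5>4, 6>5); eliminate s1.
Column B is strictly dominated by A for Bob (4<5); eliminate B.
Column C is strictly dominated by A for Bob (4<6); eliminate C.
Only (s3, A) remains, with payoff 4.

4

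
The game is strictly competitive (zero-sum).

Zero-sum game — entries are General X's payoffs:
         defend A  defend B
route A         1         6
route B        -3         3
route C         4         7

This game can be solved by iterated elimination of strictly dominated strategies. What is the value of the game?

Column defend B is strictly dominated by defend A for General Y (1<6, -3<3, 4<7); eliminate defend B.
Row route A is strictly dominated by row route C (4>1); eliminate route A.
Row route B is strictly dominated by row route C (4>-3); eliminate route B.
Only (route C, defend A) remains, with payoff 4.

4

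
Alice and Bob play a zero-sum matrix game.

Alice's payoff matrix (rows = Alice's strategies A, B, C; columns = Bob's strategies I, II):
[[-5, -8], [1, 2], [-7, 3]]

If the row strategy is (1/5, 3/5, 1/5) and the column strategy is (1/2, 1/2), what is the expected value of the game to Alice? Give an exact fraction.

-4/5

Against (1/2, 1/2), each row's expected payoff is A: -13/2; B: 3/2; C: -2.
Taking the (1/5, 3/5, 1/5)-weighted average: (1/5)·(-13/2) + (3/5)·(3/2) + (1/5)·(-2) = -4/5.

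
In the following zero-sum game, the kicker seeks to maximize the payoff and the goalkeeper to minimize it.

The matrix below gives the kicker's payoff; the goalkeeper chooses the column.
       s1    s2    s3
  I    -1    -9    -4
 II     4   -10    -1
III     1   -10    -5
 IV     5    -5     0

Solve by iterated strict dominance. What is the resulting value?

-5

Row III is strictly dominated by row IV (5>1, -5>-10, 0>-5); eliminate III.
Row II is strictly dominated by row IV (5>4, -5>-10, 0>-1); eliminate II.
Column s1 is strictly dominated by s2 for the goalkeeper (-9<-1, -5<5); eliminate s1.
Column s3 is strictly dominated by s2 for the goalkeeper (-9<-4, -5<0); eliminate s3.
Row I is strictly dominated by row IV (-5>-9); eliminate I.
Only (IV, s2) remains, with payoff -5.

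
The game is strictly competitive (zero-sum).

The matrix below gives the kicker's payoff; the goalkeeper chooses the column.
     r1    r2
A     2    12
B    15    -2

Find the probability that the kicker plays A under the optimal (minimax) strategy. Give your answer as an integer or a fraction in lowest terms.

Row minima are 2 and -2, so the kicker's maximin is 2; column maxima are 15 and 12, so the goalkeeper's minimax is 12. These differ, so the equilibrium is in mixed strategies.
Let the kicker play A with probability p. The goalkeeper is indifferent when 2p + 15(1−p) = 12p − 2(1−p), giving p = 17/27.

17/27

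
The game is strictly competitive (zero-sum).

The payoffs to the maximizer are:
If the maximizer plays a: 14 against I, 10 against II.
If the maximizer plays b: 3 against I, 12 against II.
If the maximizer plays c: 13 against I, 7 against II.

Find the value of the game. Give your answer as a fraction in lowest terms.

138/13

Row c is strictly dominated by row a, so the maximizer never plays it.
The remaining 2×2 game on (a, b) × (I, II) has no saddle point. Let the maximizer play a with probability p; indifference gives 14p + 3(1−p) = 10p + 12(1−p), so p = 9/13.
Similarly the minimizer's optimal q on I is 2/13, and the value is 14·(2/13) + (10)·(11/13) = 138/13.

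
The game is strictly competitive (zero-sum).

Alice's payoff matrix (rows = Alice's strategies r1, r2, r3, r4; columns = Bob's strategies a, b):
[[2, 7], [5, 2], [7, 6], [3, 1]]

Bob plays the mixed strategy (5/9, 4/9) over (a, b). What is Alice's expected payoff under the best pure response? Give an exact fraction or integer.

r1: (2)·(5/9) + (7)·(4/9) = 38/9.
r2: (5)·(5/9) + (2)·(4/9) = 11/3.
r3: (7)·(5/9) + (6)·(4/9) = 59/9.
r4: (3)·(5/9) + (1)·(4/9) = 19/9.
The best pure response is r3 with expected payoff 59/9.

59/9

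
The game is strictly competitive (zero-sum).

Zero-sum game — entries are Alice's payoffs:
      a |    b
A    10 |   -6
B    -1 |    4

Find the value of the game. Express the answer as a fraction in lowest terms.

34/21

Row minima are -6 and -1, so Alice's maximin is -1; column maxima are 10 and 4, so Bob's minimax is 4. These differ, so the equilibrium is in mixed strategies.
Let Alice play A with probability p. Bob is indifferent when 10p − (1−p) = −6p + 4(1−p), giving p = 5/21.
Let Bob play a with probability q. Alice is indifferent when 10q − 6(1−q) = −q + 4(1−q), giving q = 10/21.
The value is 10·(10/21) + (-6)·(11/21) = 34/21.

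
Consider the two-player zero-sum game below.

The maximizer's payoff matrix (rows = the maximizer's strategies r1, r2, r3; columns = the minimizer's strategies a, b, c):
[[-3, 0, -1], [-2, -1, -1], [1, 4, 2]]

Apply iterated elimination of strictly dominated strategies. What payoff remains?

1

Row r1 is strictly dominated by row r3 (1>-3, 4>0, 2>-1); eliminate r1.
Column b is strictly dominated by a for the minimizer (-2<-1, 1<4); eliminate b.
Column c is strictly dominated by a for the minimizer (-2<-1, 1<2); eliminate c.
Row r2 is strictly dominated by row r3 (1>-2); eliminate r2.
Only (r3, a) remains, with payoff 1.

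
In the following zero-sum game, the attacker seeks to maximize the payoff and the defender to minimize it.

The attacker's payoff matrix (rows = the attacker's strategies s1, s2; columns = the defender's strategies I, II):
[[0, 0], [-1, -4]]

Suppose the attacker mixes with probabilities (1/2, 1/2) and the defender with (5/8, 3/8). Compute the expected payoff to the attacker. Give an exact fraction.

-17/16

Against (5/8, 3/8), each row's expected payoff is s1: 0; s2: -17/8.
Taking the (1/2, 1/2)-weighted average: (1/2)·(0) + (1/2)·(-17/8) = -17/16.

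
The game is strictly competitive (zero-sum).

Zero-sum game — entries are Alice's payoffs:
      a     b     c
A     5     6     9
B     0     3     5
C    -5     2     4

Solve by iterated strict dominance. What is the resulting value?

5

Row B is strictly dominated by row A (5>0, 6>3, 9>5); eliminate B.
Column b is strictly dominated by a for Bob (5<6, -5<2); eliminate b.
Row C is strictly dominated by row A (5>-5, 9>4); eliminate C.
Column c is strictly dominated by a for Bob (5<9); eliminate c.
Only (A, a) remains, with payoff 5.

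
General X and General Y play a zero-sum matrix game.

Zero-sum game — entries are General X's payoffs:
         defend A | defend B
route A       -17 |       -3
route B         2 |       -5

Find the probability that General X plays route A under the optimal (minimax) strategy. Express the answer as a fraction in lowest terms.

Row minima are -17 and -5, so General X's maximin is -5; column maxima are 2 and -3, so General Y's minimax is -3. These differ, so the equilibrium is in mixed strategies.
Let General X play route A with probability p. General Y is indifferent when −17p + 2(1−p) = −3p − 5(1−p), giving p = 1/3.

1/3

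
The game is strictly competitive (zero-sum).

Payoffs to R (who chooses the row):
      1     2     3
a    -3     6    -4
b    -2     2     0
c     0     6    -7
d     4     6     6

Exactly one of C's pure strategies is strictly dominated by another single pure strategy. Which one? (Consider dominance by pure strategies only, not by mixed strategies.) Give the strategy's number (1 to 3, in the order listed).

2

C prefers columns that give R less. Compare 2 with 1: -3 < 6, -2 < 2, 0 < 6, 4 < 6.
So 1 strictly dominates 2 for C; 2 is strictly dominated.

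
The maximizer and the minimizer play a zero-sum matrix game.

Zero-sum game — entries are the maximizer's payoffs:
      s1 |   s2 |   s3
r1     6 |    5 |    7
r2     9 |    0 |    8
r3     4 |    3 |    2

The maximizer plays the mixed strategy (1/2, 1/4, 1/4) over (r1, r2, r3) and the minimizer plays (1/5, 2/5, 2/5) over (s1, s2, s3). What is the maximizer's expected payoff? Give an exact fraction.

Against (1/5, 2/5, 2/5), each row's expected payoff is r1: 6; r2: 5; r3: 14/5.
Taking the (1/2, 1/4, 1/4)-weighted average: (1/2)·(6) + (1/4)·(5) + (1/4)·(14/5) = 99/20.

99/20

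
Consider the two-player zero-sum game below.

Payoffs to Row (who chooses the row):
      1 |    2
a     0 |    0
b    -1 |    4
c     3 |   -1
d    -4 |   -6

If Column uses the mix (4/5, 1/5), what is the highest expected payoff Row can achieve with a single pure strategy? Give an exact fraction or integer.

a: (0)·(4/5) + (0)·(1/5) = 0.
b: (-1)·(4/5) + (4)·(1/5) = 0.
c: (3)·(4/5) + (-1)·(1/5) = 11/5.
d: (-4)·(4/5) + (-6)·(1/5) = -22/5.
The best pure response is c with expected payoff 11/5.

11/5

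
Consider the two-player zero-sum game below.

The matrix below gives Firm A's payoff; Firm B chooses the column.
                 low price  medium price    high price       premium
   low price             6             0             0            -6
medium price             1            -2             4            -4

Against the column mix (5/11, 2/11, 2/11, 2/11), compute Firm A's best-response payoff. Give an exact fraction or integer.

low price: (6)·(5/11) + (0)·(2/11) + (0)·(2/11) + (-6)·(2/11) = 18/11.
medium price: (1)·(5/11) + (-2)·(2/11) + (4)·(2/11) + (-4)·(2/11) = 1/11.
The best pure response is low price with expected payoff 18/11.

18/11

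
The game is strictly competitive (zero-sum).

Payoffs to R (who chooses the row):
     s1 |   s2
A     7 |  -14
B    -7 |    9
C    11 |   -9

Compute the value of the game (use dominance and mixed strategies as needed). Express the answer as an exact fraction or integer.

1

Row A is strictly dominated by row C, so R never plays it.
The remaining 2×2 game on (B, C) × (s1, s2) has no saddle point. Let R play B with probability p; indifference gives −7p + 11(1−p) = 9p − 9(1−p), so p = 5/9.
Similarly C's optimal q on s1 is 1/2, and the value is -7·(1/2) + (9)·(1/2) = 1.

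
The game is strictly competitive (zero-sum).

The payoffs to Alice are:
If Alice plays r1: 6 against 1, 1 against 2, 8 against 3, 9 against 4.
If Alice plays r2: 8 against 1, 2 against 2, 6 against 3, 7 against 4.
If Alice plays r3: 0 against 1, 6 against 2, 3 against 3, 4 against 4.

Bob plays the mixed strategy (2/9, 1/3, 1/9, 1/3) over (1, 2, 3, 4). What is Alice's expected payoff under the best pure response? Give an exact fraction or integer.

r1: (6)·(2/9) + (1)·(1/3) + (8)·(1/9) + (9)·(1/3) = 50/9.
r2: (8)·(2/9) + (2)·(1/3) + (6)·(1/9) + (7)·(1/3) = 49/9.
r3: (0)·(2/9) + (6)·(1/3) + (3)·(1/9) + (4)·(1/3) = 11/3.
The best pure response is r1 with expected payoff 50/9.

50/9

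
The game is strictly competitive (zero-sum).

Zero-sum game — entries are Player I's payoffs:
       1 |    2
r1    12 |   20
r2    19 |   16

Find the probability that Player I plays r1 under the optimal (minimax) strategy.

Row minima are 12 and 16, so Player I's maximin is 16; column maxima are 19 and 20, so Player II's minimax is 19. These differ, so the equilibrium is in mixed strategies.
Let Player I play r1 with probability p. Player II is indifferent when 12p + 19(1−p) = 20p + 16(1−p), giving p = 3/11.

3/11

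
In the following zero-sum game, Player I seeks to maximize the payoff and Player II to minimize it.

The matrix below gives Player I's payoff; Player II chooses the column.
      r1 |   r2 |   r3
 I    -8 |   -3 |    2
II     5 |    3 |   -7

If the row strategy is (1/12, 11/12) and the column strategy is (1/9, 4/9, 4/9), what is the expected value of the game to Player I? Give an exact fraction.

-133/108

Against (1/9, 4/9, 4/9), each row's expected payoff is I: -4/3; II: -11/9.
Taking the (1/12, 11/12)-weighted average: (1/12)·(-4/3) + (11/12)·(-11/9) = -133/108.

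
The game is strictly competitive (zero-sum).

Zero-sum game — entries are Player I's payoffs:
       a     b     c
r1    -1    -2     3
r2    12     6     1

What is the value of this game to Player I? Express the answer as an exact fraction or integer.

2

Column a is strictly dominated by b for Player II (it gives Player I more in every row).
The remaining 2×2 game on (r1, r2) × (b, c) has no saddle point. Let Player I play r1 with probability p; indifference gives −2p + 6(1−p) = 3p + (1−p), so p = 1/2.
Similarly Player II's optimal q on b is 1/5, and the value is -2·(1/5) + (3)·(4/5) = 2.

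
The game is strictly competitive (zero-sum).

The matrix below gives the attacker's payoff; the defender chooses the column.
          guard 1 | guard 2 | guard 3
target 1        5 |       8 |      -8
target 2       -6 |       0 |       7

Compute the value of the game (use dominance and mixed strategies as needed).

Column guard 2 is strictly dominated by guard 1 for the defender (it gives the attacker more in every row).
The remaining 2×2 game on (target 1, target 2) × (guard 1, guard 3) has no saddle point. Let the attacker play target 1 with probability p; indifference gives 5p − 6(1−p) = −8p + 7(1−p), so p = 1/2.
Similarly the defender's optimal q on guard 1 is 15/26, and the value is 5·(15/26) + (-8)·(11/26) = -1/2.

-1/2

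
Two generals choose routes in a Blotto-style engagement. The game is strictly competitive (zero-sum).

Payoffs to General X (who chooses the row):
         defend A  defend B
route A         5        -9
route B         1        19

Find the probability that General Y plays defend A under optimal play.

7/8

Row minima are -9 and 1, so General X's maximin is 1; column maxima are 5 and 19, so General Y's minimax is 5. These differ, so the equilibrium is in mixed strategies.
Let General Y play defend A with probability q. General X is indifferent when 5q − 9(1−q) = q + 19(1−q), giving q = 7/8.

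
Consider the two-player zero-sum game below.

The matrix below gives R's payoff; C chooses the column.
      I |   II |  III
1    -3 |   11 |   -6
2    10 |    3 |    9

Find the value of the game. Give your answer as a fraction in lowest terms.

Column I is strictly dominated by III for C (it gives R more in every row).
The remaining 2×2 game on (1, 2) × (II, III) has no saddle point. Let R play 1 with probability p; indifference gives 11p + 3(1−p) = −6p + 9(1−p), so p = 6/23.
Similarly C's optimal q on II is 15/23, and the value is 11·(15/23) + (-6)·(8/23) = 117/23.

117/23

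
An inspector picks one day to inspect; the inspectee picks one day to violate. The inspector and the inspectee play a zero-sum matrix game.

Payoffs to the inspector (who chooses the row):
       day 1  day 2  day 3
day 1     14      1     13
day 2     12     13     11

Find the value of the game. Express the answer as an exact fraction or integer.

Column day 1 is strictly dominated by day 3 for the inspectee (it gives the inspector more in every row).
The remaining 2×2 game on (day 1, day 2) × (day 2, day 3) has no saddle point. Let the inspector play day 1 with probability p; indifference gives p + 13(1−p) = 13p + 11(1−p), so p = 1/7.
Similarly the inspectee's optimal q on day 2 is 1/7, and the value is 1·(1/7) + (13)·(6/7) = 79/7.

79/7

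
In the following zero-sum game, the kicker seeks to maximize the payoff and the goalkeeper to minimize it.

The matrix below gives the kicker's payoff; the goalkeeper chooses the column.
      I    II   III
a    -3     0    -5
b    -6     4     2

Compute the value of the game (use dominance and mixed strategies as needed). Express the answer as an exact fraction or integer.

Column II is strictly dominated by III for the goalkeeper (it gives the kicker more in every row).
The remaining 2×2 game on (a, b) × (I, III) has no saddle point. Let the kicker play a with probability p; indifference gives −3p − 6(1−p) = −5p + 2(1−p), so p = 4/5.
Similarly the goalkeeper's optimal q on I is 7/10, and the value is -3·(7/10) + (-5)·(3/10) = -18/5.

-18/5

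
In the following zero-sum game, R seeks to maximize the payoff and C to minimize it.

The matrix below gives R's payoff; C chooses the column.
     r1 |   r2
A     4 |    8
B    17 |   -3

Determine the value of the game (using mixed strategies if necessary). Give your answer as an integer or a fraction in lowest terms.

37/6

Row minima are 4 and -3, so R's maximin is 4; column maxima are 17 and 8, so C's minimax is 8. These differ, so the equilibrium is in mixed strategies.
Let R play A with probability p. C is indifferent when 4p + 17(1−p) = 8p − 3(1−p), giving p = 5/6.
Let C play r1 with probability q. R is indifferent when 4q + 8(1−q) = 17q − 3(1−q), giving q = 11/24.
The value is 4·(11/24) + (8)·(13/24) = 37/6.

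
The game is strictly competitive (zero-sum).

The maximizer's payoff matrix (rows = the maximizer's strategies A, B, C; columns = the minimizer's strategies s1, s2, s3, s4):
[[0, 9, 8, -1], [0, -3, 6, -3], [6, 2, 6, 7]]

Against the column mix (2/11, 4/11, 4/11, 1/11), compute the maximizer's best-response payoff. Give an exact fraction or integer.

A: (0)·(2/11) + (9)·(4/11) + (8)·(4/11) + (-1)·(1/11) = 67/11.
B: (0)·(2/11) + (-3)·(4/11) + (6)·(4/11) + (-3)·(1/11) = 9/11.
C: (6)·(2/11) + (2)·(4/11) + (6)·(4/11) + (7)·(1/11) = 51/11.
The best pure response is A with expected payoff 67/11.

67/11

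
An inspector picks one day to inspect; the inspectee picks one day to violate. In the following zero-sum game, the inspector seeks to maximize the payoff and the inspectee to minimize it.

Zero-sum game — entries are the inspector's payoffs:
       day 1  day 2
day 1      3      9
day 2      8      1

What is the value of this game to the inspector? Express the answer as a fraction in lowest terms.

69/13

Row minima are 3 and 1, so the inspector's maximin is 3; column maxima are 8 and 9, so the inspectee's minimax is 8. These differ, so the equilibrium is in mixed strategies.
Let the inspector play day 1 with probability p. The inspectee is indifferent when 3p + 8(1−p) = 9p + (1−p), giving p = 7/13.
Let the inspectee play day 1 with probability q. The inspector is indifferent when 3q + 9(1−q) = 8q + (1−q), giving q = 8/13.
The value is 3·(8/13) + (9)·(5/13) = 69/13.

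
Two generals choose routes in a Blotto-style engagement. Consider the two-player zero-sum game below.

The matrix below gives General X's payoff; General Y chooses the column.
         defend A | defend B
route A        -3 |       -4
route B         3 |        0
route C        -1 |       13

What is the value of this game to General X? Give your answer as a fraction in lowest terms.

39/17

Row route A is strictly dominated by row route B, so General X never plays it.
The remaining 2×2 game on (route B, route C) × (defend A, defend B) has no saddle point. Let General X play route B with probability p; indifference gives 3p − (1−p) = 13(1−p), so p = 14/17.
Similarly General Y's optimal q on defend A is 13/17, and the value is 3·(13/17) + (0)·(4/17) = 39/17.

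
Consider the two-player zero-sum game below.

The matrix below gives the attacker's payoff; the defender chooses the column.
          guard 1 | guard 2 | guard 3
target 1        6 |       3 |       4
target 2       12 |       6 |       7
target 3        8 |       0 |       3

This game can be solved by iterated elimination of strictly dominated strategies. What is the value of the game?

Column guard 3 is strictly dominated by guard 2 for the defender (3<4, 6<7, 0<3); eliminate guard 3.
Row target 3 is strictly dominated by row target 2 (12>8, 6>0); eliminate target 3.
Column guard 1 is strictly dominated by guard 2 for the defender (3<6, 6<12); eliminate guard 1.
Row target 1 is strictly dominated by row target 2 (6>3); eliminate target 1.
Only (target 2, guard 2) remains, with payoff 6.

6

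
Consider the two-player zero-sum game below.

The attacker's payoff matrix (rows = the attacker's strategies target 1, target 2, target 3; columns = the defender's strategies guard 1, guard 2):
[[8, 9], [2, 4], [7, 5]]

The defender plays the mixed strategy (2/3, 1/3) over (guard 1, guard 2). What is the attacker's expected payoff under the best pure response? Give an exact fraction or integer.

target 1: (8)·(2/3) + (9)·(1/3) = 25/3.
target 2: (2)·(2/3) + (4)·(1/3) = 8/3.
target 3: (7)·(2/3) + (5)·(1/3) = 19/3.
The best pure response is target 1 with expected payoff 25/3.

25/3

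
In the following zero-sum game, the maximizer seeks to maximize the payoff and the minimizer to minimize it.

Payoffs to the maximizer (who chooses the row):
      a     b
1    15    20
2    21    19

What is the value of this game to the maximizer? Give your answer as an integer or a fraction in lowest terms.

Row minima are 15 and 19, so the maximizer's maximin is 19; column maxima are 21 and 20, so the minimizer's minimax is 20. These differ, so the equilibrium is in mixed strategies.
Let the maximizer play 1 with probability p. The minimizer is indifferent when 15p + 21(1−p) = 20p + 19(1−p), giving p = 2/7.
Let the minimizer play a with probability q. The maximizer is indifferent when 15q + 20(1−q) = 21q + 19(1−q), giving q = 1/7.
The value is 15·(1/7) + (20)·(6/7) = 135/7.

135/7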